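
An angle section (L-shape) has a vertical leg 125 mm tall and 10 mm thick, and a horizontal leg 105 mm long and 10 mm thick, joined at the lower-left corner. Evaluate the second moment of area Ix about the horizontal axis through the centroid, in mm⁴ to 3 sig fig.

Split into non-overlapping primitives; take the origin at the lower-left of the bounding box.
Vertical leg: 10 × 125, A = 1 250 mm², y = 62.5 mm, Ī = 1 627 604 mm⁴.
Horizontal leg (remainder): 95 × 10, A = 950 mm², y = 5 mm, Ī = 7916.7 mm⁴.
Centroid: ȳ = ΣA·y / ΣA = 37.67 mm.
Transfer each piece to the horizontal axis through the centroid using Ī + A·d² with d = y − 37.67:
  vertical leg: d = 24.83 mm → contributes +2 398 237 mm⁴
  horizontal leg (remainder): d = -32.67 mm → contributes +1 021 907 mm⁴
Total I = 3 420 144 mm⁴.

Ix ≈ 3.42 × 10⁶ mm⁴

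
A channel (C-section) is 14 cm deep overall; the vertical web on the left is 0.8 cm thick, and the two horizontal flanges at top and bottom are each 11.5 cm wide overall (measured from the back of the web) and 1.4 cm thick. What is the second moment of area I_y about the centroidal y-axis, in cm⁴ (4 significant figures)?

Break the section into simple shapes (no overlaps), measuring from the bottom-left corner of the bounding box.
Web: 0.8 × 14, A = 11.2 cm², x = 0.4 cm, Ī = 0.597333 cm⁴.
Top flange (beyond web): 10.7 × 1.4, A = 14.98 cm², x = 6.15 cm, Ī = 142.922 cm⁴.
Bottom flange (beyond web): 10.7 × 1.4, A = 14.98 cm², x = 6.15 cm, Ī = 142.922 cm⁴.
Centroid: x̄ = ΣA·x / ΣA = 4.58537 cm.
Transfer each piece to the centroidal y-axis using Ī + A·d² with d = x − 4.58537:
  web: d = -4.18537 cm → contributes +196.792 cm⁴
  top flange (beyond web): d = 1.56463 cm → contributes +179.594 cm⁴
  bottom flange (beyond web): d = 1.56463 cm → contributes +179.594 cm⁴
Total I = 555.979 cm⁴.

I_y ≈ 556.0 cm⁴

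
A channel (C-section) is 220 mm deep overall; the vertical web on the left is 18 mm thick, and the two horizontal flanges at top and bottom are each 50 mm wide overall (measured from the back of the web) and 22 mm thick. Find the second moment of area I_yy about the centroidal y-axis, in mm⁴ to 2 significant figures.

Decompose the section into non-overlapping parts with the origin at the bottom-left of its bounding rectangle.
Web: 18 × 220, A = 3 960 mm², x = 9 mm, Ī = 106 920 mm⁴.
Top flange (beyond web): 32 × 22, A = 704 mm², x = 34 mm, Ī = 60 075 mm⁴.
Bottom flange (beyond web): 32 × 22, A = 704 mm², x = 34 mm, Ī = 60 075 mm⁴.
Centroid: x̄ = ΣA·x / ΣA = 15.56 mm.
Transfer each piece to the centroidal y-axis using Ī + A·d² with d = x − 15.56:
  web: d = -6.557 mm → contributes +277 197 mm⁴
  top flange (beyond web): d = 18.44 mm → contributes +299 526 mm⁴
  bottom flange (beyond web): d = 18.44 mm → contributes +299 526 mm⁴
Total I = 876 250 mm⁴.

I_yy ≈ 8.8 × 10⁵ mm⁴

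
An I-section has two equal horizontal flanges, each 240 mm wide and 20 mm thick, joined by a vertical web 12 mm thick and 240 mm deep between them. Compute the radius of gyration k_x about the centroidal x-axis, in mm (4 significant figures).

Break the section into simple shapes (no overlaps), measuring from the bottom-left corner of the bounding box.
Bottom flange: 240 × 20, A = 4 800 mm², y = 10 mm, Ī = 160 000 mm⁴.
Web: 12 × 240, A = 2 880 mm², y = 140 mm, Ī = 13 824 000 mm⁴.
Top flange: 240 × 20, A = 4 800 mm², y = 270 mm, Ī = 160 000 mm⁴.
By symmetry the centroid is at mid-height, ȳ = 140 mm.
Transfer each piece to the centroidal x-axis using Ī + A·d² with d = y − 140:
  bottom flange: d = -130 mm → contributes +81 280 000 mm⁴
  web: d = 0 mm → contributes +13 824 000 mm⁴
  top flange: d = 130 mm → contributes +81 280 000 mm⁴
Total I = 176 384 000 mm⁴.
Radius of gyration: k = √(I/A) = √(176 384 000 / 12 480) = 118.884 mm.

k_x ≈ 118.9 mm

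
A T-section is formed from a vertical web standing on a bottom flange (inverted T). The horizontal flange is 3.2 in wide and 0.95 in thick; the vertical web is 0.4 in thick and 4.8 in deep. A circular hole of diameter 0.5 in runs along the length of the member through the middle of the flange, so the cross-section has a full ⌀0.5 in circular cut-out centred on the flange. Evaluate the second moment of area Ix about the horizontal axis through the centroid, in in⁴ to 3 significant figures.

Treat the section as a set of non-overlapping primitives; coordinates are from the bounding-box lower-left.
Flange: 3.2 × 0.95, A = 3.04 in², y = 0.475 in, Ī = 0.22863 in⁴.
Web: 0.4 × 4.8, A = 1.92 in², y = 3.35 in, Ī = 3.6864 in⁴.
Hole (subtracted): ⌀0.5, A = 0.19635 in², y = 0.475 in, Ī = 0.003068 in⁴.
Centroid: ȳ = ΣA·y / ΣA = 1.6338 in.
Transfer each piece to the horizontal axis through the centroid using Ī + A·d² with d = y − 1.6338:
  flange: d = -1.1588 in → contributes +4.3106 in⁴
  web: d = 1.7162 in → contributes +9.3416 in⁴
  hole: d = -1.1588 in → contributes −0.26672 in⁴
Total I = 13.386 in⁴.

Ix ≈ 13.4 in⁴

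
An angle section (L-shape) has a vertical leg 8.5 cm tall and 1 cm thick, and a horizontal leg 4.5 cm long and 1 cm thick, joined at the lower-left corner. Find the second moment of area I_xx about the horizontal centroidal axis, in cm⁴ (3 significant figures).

Treat the section as a set of non-overlapping primitives; coordinates are from the bounding-box lower-left.
Vertical leg: 1 × 8.5, A = 8.5 cm², y = 4.25 cm, Ī = 51.177 cm⁴.
Horizontal leg (remainder): 3.5 × 1, A = 3.5 cm², y = 0.5 cm, Ī = 0.29167 cm⁴.
Centroid: ȳ = ΣA·y / ΣA = 3.1563 cm.
Transfer each piece to the horizontal centroidal axis using Ī + A·d² with d = y − 3.1563:
  vertical leg: d = 1.0938 cm → contributes +61.346 cm⁴
  horizontal leg (remainder): d = -2.6563 cm → contributes +24.986 cm⁴
Total I = 86.332 cm⁴.

I_xx ≈ 86.3 cm⁴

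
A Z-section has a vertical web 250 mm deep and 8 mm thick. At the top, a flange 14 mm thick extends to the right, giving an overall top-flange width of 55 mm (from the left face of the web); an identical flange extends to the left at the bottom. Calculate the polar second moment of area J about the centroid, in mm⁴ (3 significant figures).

J ≈ 3.00 × 10⁷ mm⁴

Break the section into simple shapes (no overlaps), measuring from the bottom-left corner of the bounding box.
Web: 8 × 250, A = 2 000 mm², y = 125 mm, Ī = 10 416 667 mm⁴.
Top flange (beyond web): 47 × 14, A = 658 mm², y = 243 mm, Ī = 10 747 mm⁴.
Bottom flange (beyond web): 47 × 14, A = 658 mm², y = 7 mm, Ī = 10 747 mm⁴.
Centroid: ȳ = ΣA·y / ΣA = 125 mm.
Transfer each piece to the centroidal x-axis using Ī + A·d² with d = y − 125:
  web: d = 0 mm → contributes +10 416 667 mm⁴
  top flange (beyond web): d = 118 mm → contributes +9 172 739 mm⁴
  bottom flange (beyond web): d = -118 mm → contributes +9 172 739 mm⁴
Total I = 28 762 145 mm⁴.
For the y-axis: x̄ = 51 mm.
Repeating about the centroidal y-axis gives I_y = 1 248 145 mm⁴.
Polar second moment: J = I_x + I_y = 30 010 291 mm⁴.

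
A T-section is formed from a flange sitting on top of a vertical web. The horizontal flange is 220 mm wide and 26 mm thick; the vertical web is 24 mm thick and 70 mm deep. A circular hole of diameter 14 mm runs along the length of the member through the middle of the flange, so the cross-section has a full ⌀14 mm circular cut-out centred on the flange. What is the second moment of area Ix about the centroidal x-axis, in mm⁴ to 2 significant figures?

Ix ≈ 4.0 × 10⁶ mm⁴

Break the section into simple shapes (no overlaps), measuring from the bottom-left corner of the bounding box.
Flange: 220 × 26, A = 5 720 mm², y = 83 mm, Ī = 322 227 mm⁴.
Web: 24 × 70, A = 1 680 mm², y = 35 mm, Ī = 686 000 mm⁴.
Hole (subtracted): ⌀14, A = 153.9 mm², y = 83 mm, Ī = 1 886 mm⁴.
Centroid: ȳ = ΣA·y / ΣA = 71.87 mm.
Transfer each piece to the centroidal x-axis using Ī + A·d² with d = y − 71.87:
  flange: d = 11.13 mm → contributes +1 030 650 mm⁴
  web: d = -36.87 mm → contributes +2 969 935 mm⁴
  hole: d = 11.13 mm → contributes −20 951 mm⁴
Total I = 3 979 634 mm⁴.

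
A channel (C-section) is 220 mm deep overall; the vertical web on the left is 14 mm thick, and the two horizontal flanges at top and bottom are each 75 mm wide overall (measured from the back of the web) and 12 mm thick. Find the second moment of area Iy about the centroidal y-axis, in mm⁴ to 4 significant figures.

Decompose the section into non-overlapping parts with the origin at the bottom-left of its bounding rectangle.
Web: 14 × 220, A = 3 080 mm², x = 7 mm, Ī = 50306.7 mm⁴.
Top flange (beyond web): 61 × 12, A = 732 mm², x = 44.5 mm, Ī = 226 981 mm⁴.
Bottom flange (beyond web): 61 × 12, A = 732 mm², x = 44.5 mm, Ī = 226 981 mm⁴.
Centroid: x̄ = ΣA·x / ΣA = 19.0819 mm.
Transfer each piece to the centroidal y-axis using Ī + A·d² with d = x − 19.0819:
  web: d = -12.0819 mm → contributes +499 899 mm⁴
  top flange (beyond web): d = 25.4181 mm → contributes +699 913 mm⁴
  bottom flange (beyond web): d = 25.4181 mm → contributes +699 913 mm⁴
Total I = 1 899 724 mm⁴.

Iy ≈ 1.900 × 10⁶ mm⁴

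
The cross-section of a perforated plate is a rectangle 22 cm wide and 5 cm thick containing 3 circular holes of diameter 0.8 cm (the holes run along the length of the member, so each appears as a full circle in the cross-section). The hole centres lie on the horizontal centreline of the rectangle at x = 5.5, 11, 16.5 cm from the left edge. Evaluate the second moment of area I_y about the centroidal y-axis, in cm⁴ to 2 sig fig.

Split into non-overlapping primitives; take the origin at the lower-left of the bounding box.
Plate: 22 × 5, A = 110 cm², x = 11 cm, Ī = 4 437 cm⁴.
Hole 1 (subtracted): ⌀0.8, A = 0.5027 cm², x = 5.5 cm, Ī = 0.02011 cm⁴.
Hole 2 (subtracted): ⌀0.8, A = 0.5027 cm², x = 11 cm, Ī = 0.02011 cm⁴.
Hole 3 (subtracted): ⌀0.8, A = 0.5027 cm², x = 16.5 cm, Ī = 0.02011 cm⁴.
By symmetry the centroid is at mid-width, x̄ = 11 cm.
Transfer each piece to the centroidal y-axis using Ī + A·d² with d = x − 11:
  plate: d = 0 cm → contributes +4 437 cm⁴
  hole 1: d = -5.5 cm → contributes −15.23 cm⁴
  hole 2: d = 0 cm → contributes −0.02011 cm⁴
  hole 3: d = 5.5 cm → contributes −15.23 cm⁴
Total I = 4 406 cm⁴.

I_y ≈ 4400 cm⁴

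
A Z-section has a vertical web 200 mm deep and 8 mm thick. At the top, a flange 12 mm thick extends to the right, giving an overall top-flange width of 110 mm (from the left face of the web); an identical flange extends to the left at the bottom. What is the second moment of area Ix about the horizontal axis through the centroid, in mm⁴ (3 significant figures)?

Ix ≈ 2.70 × 10⁷ mm⁴

Split into non-overlapping primitives; take the origin at the lower-left of the bounding box.
Web: 8 × 200, A = 1 600 mm², y = 100 mm, Ī = 5 333 333 mm⁴.
Top flange (beyond web): 102 × 12, A = 1 224 mm², y = 194 mm, Ī = 14 688 mm⁴.
Bottom flange (beyond web): 102 × 12, A = 1 224 mm², y = 6 mm, Ī = 14 688 mm⁴.
Centroid: ȳ = ΣA·y / ΣA = 100 mm.
Transfer each piece to the horizontal axis through the centroid using Ī + A·d² with d = y − 100:
  web: d = 0 mm → contributes +5 333 333 mm⁴
  top flange (beyond web): d = 94 mm → contributes +10 829 952 mm⁴
  bottom flange (beyond web): d = -94 mm → contributes +10 829 952 mm⁴
Total I = 26 993 237 mm⁴.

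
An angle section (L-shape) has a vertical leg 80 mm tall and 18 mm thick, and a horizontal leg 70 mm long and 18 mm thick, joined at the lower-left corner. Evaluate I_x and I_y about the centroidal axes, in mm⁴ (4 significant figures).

I_x ≈ 1.338 × 10⁶ mm⁴, I_y ≈ 9.447 × 10⁵ mm⁴

Decompose the section into non-overlapping parts with the origin at the bottom-left of its bounding rectangle.
Vertical leg: 18 × 80, A = 1 440 mm², y = 40 mm, Ī = 768 000 mm⁴.
Horizontal leg (remainder): 52 × 18, A = 936 mm², y = 9 mm, Ī = 25 272 mm⁴.
Centroid: ȳ = ΣA·y / ΣA = 27.7879 mm.
Transfer each piece to the centroidal x-axis using Ī + A·d² with d = y − 27.7879:
  vertical leg: d = 12.2121 mm → contributes +982 756 mm⁴
  horizontal leg (remainder): d = -18.7879 mm → contributes +355 665 mm⁴
Total I = 1 338 421 mm⁴.
For the y-axis: x̄ = 22.7879 mm.
Repeating about the centroidal y-axis gives I_y = 944 701 mm⁴.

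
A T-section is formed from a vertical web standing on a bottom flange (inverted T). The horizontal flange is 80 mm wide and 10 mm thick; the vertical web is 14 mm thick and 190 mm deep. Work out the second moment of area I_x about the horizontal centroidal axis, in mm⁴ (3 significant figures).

Break the section into simple shapes (no overlaps), measuring from the bottom-left corner of the bounding box.
Flange: 80 × 10, A = 800 mm², y = 5 mm, Ī = 6666.7 mm⁴.
Web: 14 × 190, A = 2 660 mm², y = 105 mm, Ī = 8 002 167 mm⁴.
Centroid: ȳ = ΣA·y / ΣA = 81.879 mm.
Transfer each piece to the horizontal centroidal axis using Ī + A·d² with d = y − 81.879:
  flange: d = -76.879 mm → contributes +4 734 924 mm⁴
  web: d = 23.121 mm → contributes +9 424 199 mm⁴
Total I = 14 159 122 mm⁴.

I_x ≈ 1.42 × 10⁷ mm⁴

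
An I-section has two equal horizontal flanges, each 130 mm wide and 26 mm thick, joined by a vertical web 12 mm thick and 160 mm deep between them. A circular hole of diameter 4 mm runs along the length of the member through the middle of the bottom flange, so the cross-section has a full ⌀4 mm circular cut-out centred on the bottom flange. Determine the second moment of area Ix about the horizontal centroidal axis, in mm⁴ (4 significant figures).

Ix ≈ 6.284 × 10⁷ mm⁴

Decompose the section into non-overlapping parts with the origin at the bottom-left of its bounding rectangle.
Bottom flange: 130 × 26, A = 3 380 mm², y = 13 mm, Ī = 190 407 mm⁴.
Web: 12 × 160, A = 1 920 mm², y = 106 mm, Ī = 4 096 000 mm⁴.
Top flange: 130 × 26, A = 3 380 mm², y = 199 mm, Ī = 190 407 mm⁴.
Hole (subtracted): ⌀4, A = 12.5664 mm², y = 13 mm, Ī = 12.5664 mm⁴.
Centroid: ȳ = ΣA·y / ΣA = 106.135 mm.
Transfer each piece to the horizontal centroidal axis using Ī + A·d² with d = y − 106.135:
  bottom flange: d = -93.1348 mm → contributes +29 508 856 mm⁴
  web: d = -0.134835 mm → contributes +4 096 035 mm⁴
  top flange: d = 92.8652 mm → contributes +29 339 320 mm⁴
  hole: d = -93.1348 mm → contributes −109 014 mm⁴
Total I = 62 835 197 mm⁴.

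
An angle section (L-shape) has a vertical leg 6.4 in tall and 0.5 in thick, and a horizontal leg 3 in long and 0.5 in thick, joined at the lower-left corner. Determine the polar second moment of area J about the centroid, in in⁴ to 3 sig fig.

J ≈ 21.5 in⁴

Split into non-overlapping primitives; take the origin at the lower-left of the bounding box.
Vertical leg: 0.5 × 6.4, A = 3.2 in², y = 3.2 in, Ī = 10.923 in⁴.
Horizontal leg (remainder): 2.5 × 0.5, A = 1.25 in², y = 0.25 in, Ī = 0.026042 in⁴.
Centroid: ȳ = ΣA·y / ΣA = 2.3713 in.
Transfer each piece to the centroidal x-axis using Ī + A·d² with d = y − 2.3713:
  vertical leg: d = 0.82865 in → contributes +13.12 in⁴
  horizontal leg (remainder): d = -2.1213 in → contributes +5.6512 in⁴
Total I = 18.771 in⁴.
For the y-axis: x̄ = 0.67135 in.
Repeating about the centroidal y-axis gives I_y = 2.7402 in⁴.
Polar second moment: J = I_x + I_y = 21.511 in⁴.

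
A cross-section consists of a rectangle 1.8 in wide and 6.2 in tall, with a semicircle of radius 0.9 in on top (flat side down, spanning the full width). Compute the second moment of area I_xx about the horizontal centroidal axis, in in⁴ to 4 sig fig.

Split into non-overlapping primitives; take the origin at the lower-left of the bounding box.
Rectangular body: 1.8 × 6.2, A = 11.16 in², y = 3.1 in, Ī = 35.7492 in⁴.
Semicircular cap: semicircle r = 0.9, A = 1.27235 in², y = 6.58197 in, Ī = 0.0720115 in⁴.
Centroid: ȳ = ΣA·y / ΣA = 3.45635 in.
Transfer each piece to the horizontal centroidal axis using Ī + A·d² with d = y − 3.45635:
  rectangular body: d = -0.35635 in → contributes +37.1664 in⁴
  semicircular cap: d = 3.12562 in → contributes +12.5022 in⁴
Total I = 49.6686 in⁴.

I_xx ≈ 49.67 in⁴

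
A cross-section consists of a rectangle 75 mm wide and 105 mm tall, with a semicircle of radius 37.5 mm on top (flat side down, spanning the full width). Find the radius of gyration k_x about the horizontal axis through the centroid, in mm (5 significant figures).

k_x ≈ 39.240 mm

Decompose the section into non-overlapping parts with the origin at the bottom-left of its bounding rectangle.
Rectangular body: 75 × 105, A = 7 875 mm², y = 52.5 mm, Ī = 7 235 156 mm⁴.
Semicircular cap: semicircle r = 37.5, A = 2208.932 mm², y = 120.9155 mm, Ī = 217048.7 mm⁴.
Centroid: ȳ = ΣA·y / ΣA = 67.48673 mm.
Transfer each piece to the horizontal axis through the centroid using Ī + A·d² with d = y − 67.48673:
  rectangular body: d = -14.98673 mm → contributes +9 003 898 mm⁴
  semicircular cap: d = 53.42876 mm → contributes +6 522 739 mm⁴
Total I = 15 526 637 mm⁴.
Radius of gyration: k = √(I/A) = √(15 526 637 / 10083.93) = 39.23952 mm.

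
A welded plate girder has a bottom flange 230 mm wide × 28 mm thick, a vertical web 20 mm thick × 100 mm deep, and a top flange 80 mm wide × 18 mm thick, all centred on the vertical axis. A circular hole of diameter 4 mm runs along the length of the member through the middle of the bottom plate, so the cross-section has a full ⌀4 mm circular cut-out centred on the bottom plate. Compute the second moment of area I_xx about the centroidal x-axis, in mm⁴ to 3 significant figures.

I_xx ≈ 2.27 × 10⁷ mm⁴

Break the section into simple shapes (no overlaps), measuring from the bottom-left corner of the bounding box.
Bottom plate: 230 × 28, A = 6 440 mm², y = 14 mm, Ī = 420 747 mm⁴.
Web plate: 20 × 100, A = 2 000 mm², y = 78 mm, Ī = 1 666 667 mm⁴.
Top plate: 80 × 18, A = 1 440 mm², y = 137 mm, Ī = 38 880 mm⁴.
Hole (subtracted): ⌀4, A = 12.566 mm², y = 14 mm, Ī = 12.566 mm⁴.
Centroid: ȳ = ΣA·y / ΣA = 44.922 mm.
Transfer each piece to the centroidal x-axis using Ī + A·d² with d = y − 44.922:
  bottom plate: d = -30.922 mm → contributes +6 578 450 mm⁴
  web plate: d = 33.078 mm → contributes +3 854 985 mm⁴
  top plate: d = 92.078 mm → contributes +12 247 737 mm⁴
  hole: d = -30.922 mm → contributes −12 028 mm⁴
Total I = 22 669 144 mm⁴.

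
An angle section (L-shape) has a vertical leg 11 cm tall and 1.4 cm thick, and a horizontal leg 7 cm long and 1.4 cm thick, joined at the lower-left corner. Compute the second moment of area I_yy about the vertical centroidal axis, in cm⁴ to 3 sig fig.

I_yy ≈ 86.6 cm⁴

Treat the section as a set of non-overlapping primitives; coordinates are from the bounding-box lower-left.
Vertical leg: 1.4 × 11, A = 15.4 cm², x = 0.7 cm, Ī = 2.5153 cm⁴.
Horizontal leg (remainder): 5.6 × 1.4, A = 7.84 cm², x = 4.2 cm, Ī = 20.489 cm⁴.
Centroid: x̄ = ΣA·x / ΣA = 1.8807 cm.
Transfer each piece to the vertical centroidal axis using Ī + A·d² with d = x − 1.8807:
  vertical leg: d = -1.1807 cm → contributes +23.985 cm⁴
  horizontal leg (remainder): d = 2.3193 cm → contributes +62.66 cm⁴
Total I = 86.645 cm⁴.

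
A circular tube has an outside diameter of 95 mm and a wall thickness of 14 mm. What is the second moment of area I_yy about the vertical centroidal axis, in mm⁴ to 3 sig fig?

I_yy ≈ 3.01 × 10⁶ mm⁴

Treat the section as a set of non-overlapping primitives; coordinates are from the bounding-box lower-left.
Outer circle: ⌀95, A = 7088.2 mm², x = 47.5 mm, Ī = 3 998 198 mm⁴.
Bore (subtracted): ⌀67, A = 3525.7 mm², x = 47.5 mm, Ī = 989 166 mm⁴.
By symmetry the centroid is at mid-width, x̄ = 47.5 mm.
All pieces are centred on the vertical centroidal axis, so I = ΣĪ (holes subtracted) = 3 009 032 mm⁴.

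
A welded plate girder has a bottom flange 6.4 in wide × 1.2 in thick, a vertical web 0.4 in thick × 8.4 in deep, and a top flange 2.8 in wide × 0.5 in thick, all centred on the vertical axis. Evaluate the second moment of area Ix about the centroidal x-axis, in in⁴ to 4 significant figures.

Treat the section as a set of non-overlapping primitives; coordinates are from the bounding-box lower-left.
Bottom plate: 6.4 × 1.2, A = 7.68 in², y = 0.6 in, Ī = 0.9216 in⁴.
Web plate: 0.4 × 8.4, A = 3.36 in², y = 5.4 in, Ī = 19.7568 in⁴.
Top plate: 2.8 × 0.5, A = 1.4 in², y = 9.85 in, Ī = 0.0291667 in⁴.
Centroid: ȳ = ΣA·y / ΣA = 2.93746 in.
Transfer each piece to the centroidal x-axis using Ī + A·d² with d = y − 2.93746:
  bottom plate: d = -2.33746 in → contributes +42.883 in⁴
  web plate: d = 2.46254 in → contributes +40.1322 in⁴
  top plate: d = 6.91254 in → contributes +66.9257 in⁴
Total I = 149.941 in⁴.

Ix ≈ 149.9 in⁴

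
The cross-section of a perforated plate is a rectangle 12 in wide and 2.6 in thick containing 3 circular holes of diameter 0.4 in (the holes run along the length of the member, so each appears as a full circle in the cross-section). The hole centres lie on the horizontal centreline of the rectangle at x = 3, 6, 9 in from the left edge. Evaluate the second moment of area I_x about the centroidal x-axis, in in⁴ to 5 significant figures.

I_x ≈ 17.572 in⁴

Split into non-overlapping primitives; take the origin at the lower-left of the bounding box.
Plate: 12 × 2.6, A = 31.2 in², y = 1.3 in, Ī = 17.576 in⁴.
Hole 1 (subtracted): ⌀0.4, A = 0.1256637 in², y = 1.3 in, Ī = 0.001256637 in⁴.
Hole 2 (subtracted): ⌀0.4, A = 0.1256637 in², y = 1.3 in, Ī = 0.001256637 in⁴.
Hole 3 (subtracted): ⌀0.4, A = 0.1256637 in², y = 1.3 in, Ī = 0.001256637 in⁴.
By symmetry the centroid is at mid-height, ȳ = 1.3 in.
All pieces are centred on the centroidal x-axis, so I = ΣĪ (holes subtracted) = 17.57223 in⁴.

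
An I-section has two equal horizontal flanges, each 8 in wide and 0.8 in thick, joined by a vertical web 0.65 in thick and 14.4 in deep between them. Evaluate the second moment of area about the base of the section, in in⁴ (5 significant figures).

I_base ≈ 2320.0 in⁴

Break the section into simple shapes (no overlaps), measuring from the bottom-left corner of the bounding box.
Bottom flange: 8 × 0.8, A = 6.4 in², y = 0.4 in, Ī = 0.3413333 in⁴.
Web: 0.65 × 14.4, A = 9.36 in², y = 8 in, Ī = 161.7408 in⁴.
Top flange: 8 × 0.8, A = 6.4 in², y = 15.6 in, Ī = 0.3413333 in⁴.
Transfer each piece to the bottom edge using Ī + A·d² with d = y − 0:
  bottom flange: d = 0.4 in → contributes +1.365333 in⁴
  web: d = 8 in → contributes +760.7808 in⁴
  top flange: d = 15.6 in → contributes +1557.845 in⁴
Total I = 2319.991 in⁴.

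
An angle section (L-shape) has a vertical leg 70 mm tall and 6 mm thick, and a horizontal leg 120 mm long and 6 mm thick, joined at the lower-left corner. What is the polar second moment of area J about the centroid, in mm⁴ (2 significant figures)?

Decompose the section into non-overlapping parts with the origin at the bottom-left of its bounding rectangle.
Vertical leg: 6 × 70, A = 420 mm², y = 35 mm, Ī = 171 500 mm⁴.
Horizontal leg (remainder): 114 × 6, A = 684 mm², y = 3 mm, Ī = 2 052 mm⁴.
Centroid: ȳ = ΣA·y / ΣA = 15.17 mm.
Transfer each piece to the centroidal x-axis using Ī + A·d² with d = y − 15.17:
  vertical leg: d = 19.83 mm → contributes +336 591 mm⁴
  horizontal leg (remainder): d = -12.17 mm → contributes +103 424 mm⁴
Total I = 440 015 mm⁴.
For the y-axis: x̄ = 40.17 mm.
Repeating about the centroidal y-axis gives I_y = 1 678 815 mm⁴.
Polar second moment: J = I_x + I_y = 2 118 829 mm⁴.

J ≈ 2.1 × 10⁶ mm⁴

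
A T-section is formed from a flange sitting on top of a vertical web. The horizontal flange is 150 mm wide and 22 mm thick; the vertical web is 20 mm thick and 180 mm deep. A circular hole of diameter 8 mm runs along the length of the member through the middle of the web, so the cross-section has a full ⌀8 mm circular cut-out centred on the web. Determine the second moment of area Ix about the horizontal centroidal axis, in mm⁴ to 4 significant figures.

Ix ≈ 2.730 × 10⁷ mm⁴

Treat the section as a set of non-overlapping primitives; coordinates are from the bounding-box lower-left.
Flange: 150 × 22, A = 3 300 mm², y = 191 mm, Ī = 133 100 mm⁴.
Web: 20 × 180, A = 3 600 mm², y = 90 mm, Ī = 9 720 000 mm⁴.
Hole (subtracted): ⌀8, A = 50.2655 mm², y = 90 mm, Ī = 201.062 mm⁴.
Centroid: ȳ = ΣA·y / ΣA = 138.659 mm.
Transfer each piece to the horizontal centroidal axis using Ī + A·d² with d = y − 138.659:
  flange: d = 52.3412 mm → contributes +9 173 777 mm⁴
  web: d = -48.6588 mm → contributes +18 243 651 mm⁴
  hole: d = -48.6588 mm → contributes −119 214 mm⁴
Total I = 27 298 214 mm⁴.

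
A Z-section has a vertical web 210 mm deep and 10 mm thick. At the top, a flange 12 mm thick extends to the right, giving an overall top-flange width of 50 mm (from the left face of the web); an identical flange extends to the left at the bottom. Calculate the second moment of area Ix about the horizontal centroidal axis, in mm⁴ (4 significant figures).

Treat the section as a set of non-overlapping primitives; coordinates are from the bounding-box lower-left.
Web: 10 × 210, A = 2 100 mm², y = 105 mm, Ī = 7 717 500 mm⁴.
Top flange (beyond web): 40 × 12, A = 480 mm², y = 204 mm, Ī = 5 760 mm⁴.
Bottom flange (beyond web): 40 × 12, A = 480 mm², y = 6 mm, Ī = 5 760 mm⁴.
Centroid: ȳ = ΣA·y / ΣA = 105 mm.
Transfer each piece to the horizontal centroidal axis using Ī + A·d² with d = y − 105:
  web: d = 0 mm → contributes +7 717 500 mm⁴
  top flange (beyond web): d = 99 mm → contributes +4 710 240 mm⁴
  bottom flange (beyond web): d = -99 mm → contributes +4 710 240 mm⁴
Total I = 17 137 980 mm⁴.

Ix ≈ 1.714 × 10⁷ mm⁴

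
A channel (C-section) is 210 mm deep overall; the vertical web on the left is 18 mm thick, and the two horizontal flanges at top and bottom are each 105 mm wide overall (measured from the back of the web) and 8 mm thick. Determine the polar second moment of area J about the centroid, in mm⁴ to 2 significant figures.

Break the section into simple shapes (no overlaps), measuring from the bottom-left corner of the bounding box.
Web: 18 × 210, A = 3 780 mm², y = 105 mm, Ī = 13 891 500 mm⁴.
Top flange (beyond web): 87 × 8, A = 696 mm², y = 206 mm, Ī = 3 712 mm⁴.
Bottom flange (beyond web): 87 × 8, A = 696 mm², y = 4 mm, Ī = 3 712 mm⁴.
By symmetry the centroid is at mid-height, ȳ = 105 mm.
Transfer each piece to the centroidal x-axis using Ī + A·d² with d = y − 105:
  web: d = 0 mm → contributes +13 891 500 mm⁴
  top flange (beyond web): d = 101 mm → contributes +7 103 608 mm⁴
  bottom flange (beyond web): d = -101 mm → contributes +7 103 608 mm⁴
Total I = 28 098 716 mm⁴.
For the y-axis: x̄ = 23.13 mm.
Repeating about the centroidal y-axis gives I_y = 3 784 149 mm⁴.
Polar second moment: J = I_x + I_y = 31 882 865 mm⁴.

J ≈ 3.2 × 10⁷ mm⁴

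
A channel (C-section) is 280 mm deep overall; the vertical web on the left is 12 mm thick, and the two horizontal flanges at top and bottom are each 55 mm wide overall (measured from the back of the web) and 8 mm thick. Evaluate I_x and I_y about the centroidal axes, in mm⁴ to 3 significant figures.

Treat the section as a set of non-overlapping primitives; coordinates are from the bounding-box lower-left.
Web: 12 × 280, A = 3 360 mm², y = 140 mm, Ī = 21 952 000 mm⁴.
Top flange (beyond web): 43 × 8, A = 344 mm², y = 276 mm, Ī = 1834.7 mm⁴.
Bottom flange (beyond web): 43 × 8, A = 344 mm², y = 4 mm, Ī = 1834.7 mm⁴.
By symmetry the centroid is at mid-height, ȳ = 140 mm.
Transfer each piece to the centroidal x-axis using Ī + A·d² with d = y − 140:
  web: d = 0 mm → contributes +21 952 000 mm⁴
  top flange (beyond web): d = 136 mm → contributes +6 364 459 mm⁴
  bottom flange (beyond web): d = -136 mm → contributes +6 364 459 mm⁴
Total I = 34 680 917 mm⁴.
For the y-axis: x̄ = 10.674 mm.
Repeating about the centroidal y-axis gives I_y = 578 199 mm⁴.

I_x ≈ 3.47 × 10⁷ mm⁴, I_y ≈ 5.78 × 10⁵ mm⁴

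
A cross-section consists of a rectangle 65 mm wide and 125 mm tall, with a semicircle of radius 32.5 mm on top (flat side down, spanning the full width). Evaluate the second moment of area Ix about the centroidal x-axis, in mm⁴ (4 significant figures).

Break the section into simple shapes (no overlaps), measuring from the bottom-left corner of the bounding box.
Rectangular body: 65 × 125, A = 8 125 mm², y = 62.5 mm, Ī = 10 579 427 mm⁴.
Semicircular cap: semicircle r = 32.5, A = 1659.15 mm², y = 138.793 mm, Ī = 122 452 mm⁴.
Centroid: ȳ = ΣA·y / ΣA = 75.4375 mm.
Transfer each piece to the centroidal x-axis using Ī + A·d² with d = y − 75.4375:
  rectangular body: d = -12.9375 mm → contributes +11 939 381 mm⁴
  semicircular cap: d = 63.3559 mm → contributes +6 782 250 mm⁴
Total I = 18 721 632 mm⁴.

Ix ≈ 1.872 × 10⁷ mm⁴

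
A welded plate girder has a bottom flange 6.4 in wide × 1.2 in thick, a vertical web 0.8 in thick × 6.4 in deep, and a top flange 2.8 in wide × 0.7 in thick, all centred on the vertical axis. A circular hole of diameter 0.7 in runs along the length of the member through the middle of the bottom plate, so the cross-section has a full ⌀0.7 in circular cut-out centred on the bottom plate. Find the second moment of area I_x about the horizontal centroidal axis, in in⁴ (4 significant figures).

Decompose the section into non-overlapping parts with the origin at the bottom-left of its bounding rectangle.
Bottom plate: 6.4 × 1.2, A = 7.68 in², y = 0.6 in, Ī = 0.9216 in⁴.
Web plate: 0.8 × 6.4, A = 5.12 in², y = 4.4 in, Ī = 17.4763 in⁴.
Top plate: 2.8 × 0.7, A = 1.96 in², y = 7.95 in, Ī = 0.0800333 in⁴.
Hole (subtracted): ⌀0.7, A = 0.384845 in², y = 0.6 in, Ī = 0.0117859 in⁴.
Centroid: ȳ = ΣA·y / ΣA = 2.95559 in.
Transfer each piece to the horizontal centroidal axis using Ī + A·d² with d = y − 2.95559:
  bottom plate: d = -2.35559 in → contributes +43.5365 in⁴
  web plate: d = 1.44441 in → contributes +28.1582 in⁴
  top plate: d = 4.99441 in → contributes +48.9705 in⁴
  hole: d = -2.35559 in → contributes −2.14722 in⁴
Total I = 118.518 in⁴.

I_x ≈ 118.5 in⁴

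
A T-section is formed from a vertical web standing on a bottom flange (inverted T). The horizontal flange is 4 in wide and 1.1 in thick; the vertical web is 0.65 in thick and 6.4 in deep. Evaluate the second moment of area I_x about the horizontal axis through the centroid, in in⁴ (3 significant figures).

I_x ≈ 44.7 in⁴

Decompose the section into non-overlapping parts with the origin at the bottom-left of its bounding rectangle.
Flange: 4 × 1.1, A = 4.4 in², y = 0.55 in, Ī = 0.44367 in⁴.
Web: 0.65 × 6.4, A = 4.16 in², y = 4.3 in, Ī = 14.199 in⁴.
Centroid: ȳ = ΣA·y / ΣA = 2.3724 in.
Transfer each piece to the horizontal axis through the centroid using Ī + A·d² with d = y − 2.3724:
  flange: d = -1.8224 in → contributes +15.057 in⁴
  web: d = 1.9276 in → contributes +29.656 in⁴
Total I = 44.713 in⁴.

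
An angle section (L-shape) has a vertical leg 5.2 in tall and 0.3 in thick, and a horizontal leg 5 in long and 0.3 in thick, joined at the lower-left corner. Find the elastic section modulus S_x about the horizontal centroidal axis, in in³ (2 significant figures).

Split into non-overlapping primitives; take the origin at the lower-left of the bounding box.
Vertical leg: 0.3 × 5.2, A = 1.56 in², y = 2.6 in, Ī = 3.515 in⁴.
Horizontal leg (remainder): 4.7 × 0.3, A = 1.41 in², y = 0.15 in, Ī = 0.01058 in⁴.
Centroid: ȳ = ΣA·y / ΣA = 1.437 in.
Transfer each piece to the horizontal centroidal axis using Ī + A·d² with d = y − 1.437:
  vertical leg: d = 1.163 in → contributes +5.626 in⁴
  horizontal leg (remainder): d = -1.287 in → contributes +2.346 in⁴
Total I = 7.971 in⁴.
Extreme fibre distance c = 3.763 in; S = I/c = 2.118 in³.

S_x ≈ 2.1 in³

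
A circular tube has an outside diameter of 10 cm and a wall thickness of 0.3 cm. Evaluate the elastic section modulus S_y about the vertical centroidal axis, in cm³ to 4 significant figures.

S_y ≈ 21.52 cm³

Decompose the section into non-overlapping parts with the origin at the bottom-left of its bounding rectangle.
Outer circle: ⌀10, A = 78.5398 cm², x = 5 cm, Ī = 490.874 cm⁴.
Bore (subtracted): ⌀9.4, A = 69.3978 cm², x = 5 cm, Ī = 383.249 cm⁴.
By symmetry the centroid is at mid-width, x̄ = 5 cm.
All pieces are centred on the vertical centroidal axis, so I = ΣĪ (holes subtracted) = 107.625 cm⁴.
Extreme fibre distance c = 5 cm; S = I/c = 21.5249 cm³.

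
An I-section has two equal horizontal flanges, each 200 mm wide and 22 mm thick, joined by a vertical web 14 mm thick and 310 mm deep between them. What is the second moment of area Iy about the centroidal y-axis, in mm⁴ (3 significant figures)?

Iy ≈ 2.94 × 10⁷ mm⁴

Treat the section as a set of non-overlapping primitives; coordinates are from the bounding-box lower-left.
Bottom flange: 200 × 22, A = 4 400 mm², x = 100 mm, Ī = 14 666 667 mm⁴.
Web: 14 × 310, A = 4 340 mm², x = 100 mm, Ī = 70 887 mm⁴.
Top flange: 200 × 22, A = 4 400 mm², x = 100 mm, Ī = 14 666 667 mm⁴.
By symmetry the centroid is at mid-width, x̄ = 100 mm.
All pieces are centred on the centroidal y-axis, so I = ΣĪ = 29 404 220 mm⁴.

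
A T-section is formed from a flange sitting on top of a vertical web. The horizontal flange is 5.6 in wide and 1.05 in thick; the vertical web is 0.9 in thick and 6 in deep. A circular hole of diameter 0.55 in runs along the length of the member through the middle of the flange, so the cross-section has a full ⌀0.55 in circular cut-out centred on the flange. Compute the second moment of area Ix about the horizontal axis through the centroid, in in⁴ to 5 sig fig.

Ix ≈ 51.021 in⁴

Treat the section as a set of non-overlapping primitives; coordinates are from the bounding-box lower-left.
Flange: 5.6 × 1.05, A = 5.88 in², y = 6.525 in, Ī = 0.540225 in⁴.
Web: 0.9 × 6, A = 5.4 in², y = 3 in, Ī = 16.2 in⁴.
Hole (subtracted): ⌀0.55, A = 0.2375829 in², y = 6.525 in, Ī = 0.004491803 in⁴.
Centroid: ȳ = ΣA·y / ΣA = 4.801193 in.
Transfer each piece to the horizontal axis through the centroid using Ī + A·d² with d = y − 4.801193:
  flange: d = 1.723807 in → contributes +18.01271 in⁴
  web: d = -1.801193 in → contributes +33.71919 in⁴
  hole: d = 1.723807 in → contributes −0.7104723 in⁴
Total I = 51.02143 in⁴.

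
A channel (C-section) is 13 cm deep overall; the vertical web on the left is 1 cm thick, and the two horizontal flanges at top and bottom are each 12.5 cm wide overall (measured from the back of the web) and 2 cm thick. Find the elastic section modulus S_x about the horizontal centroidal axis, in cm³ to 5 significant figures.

S_x ≈ 244.60 cm³

Decompose the section into non-overlapping parts with the origin at the bottom-left of its bounding rectangle.
Web: 1 × 13, A = 13 cm², y = 6.5 cm, Ī = 183.0833 cm⁴.
Top flange (beyond web): 11.5 × 2, A = 23 cm², y = 12 cm, Ī = 7.666667 cm⁴.
Bottom flange (beyond web): 11.5 × 2, A = 23 cm², y = 1 cm, Ī = 7.666667 cm⁴.
By symmetry the centroid is at mid-height, ȳ = 6.5 cm.
Transfer each piece to the horizontal centroidal axis using Ī + A·d² with d = y − 6.5:
  web: d = 0 cm → contributes +183.0833 cm⁴
  top flange (beyond web): d = 5.5 cm → contributes +703.4167 cm⁴
  bottom flange (beyond web): d = -5.5 cm → contributes +703.4167 cm⁴
Total I = 1589.917 cm⁴.
Extreme fibre distance c = 6.5 cm; S = I/c = 244.6026 cm³.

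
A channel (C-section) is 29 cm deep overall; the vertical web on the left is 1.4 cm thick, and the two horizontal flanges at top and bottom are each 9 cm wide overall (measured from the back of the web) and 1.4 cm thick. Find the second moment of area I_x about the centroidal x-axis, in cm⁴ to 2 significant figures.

Treat the section as a set of non-overlapping primitives; coordinates are from the bounding-box lower-left.
Web: 1.4 × 29, A = 40.6 cm², y = 14.5 cm, Ī = 2 845 cm⁴.
Top flange (beyond web): 7.6 × 1.4, A = 10.64 cm², y = 28.3 cm, Ī = 1.738 cm⁴.
Bottom flange (beyond web): 7.6 × 1.4, A = 10.64 cm², y = 0.7 cm, Ī = 1.738 cm⁴.
By symmetry the centroid is at mid-height, ȳ = 14.5 cm.
Transfer each piece to the centroidal x-axis using Ī + A·d² with d = y − 14.5:
  web: d = 0 cm → contributes +2 845 cm⁴
  top flange (beyond web): d = 13.8 cm → contributes +2 028 cm⁴
  bottom flange (beyond web): d = -13.8 cm → contributes +2 028 cm⁴
Total I = 6 901 cm⁴.

I_x ≈ 6900 cm⁴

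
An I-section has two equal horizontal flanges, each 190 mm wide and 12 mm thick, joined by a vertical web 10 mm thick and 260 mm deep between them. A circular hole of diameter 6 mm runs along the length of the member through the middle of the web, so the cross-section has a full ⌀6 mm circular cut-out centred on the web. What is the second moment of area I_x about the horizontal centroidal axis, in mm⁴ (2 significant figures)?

Decompose the section into non-overlapping parts with the origin at the bottom-left of its bounding rectangle.
Bottom flange: 190 × 12, A = 2 280 mm², y = 6 mm, Ī = 27 360 mm⁴.
Web: 10 × 260, A = 2 600 mm², y = 142 mm, Ī = 14 646 667 mm⁴.
Top flange: 190 × 12, A = 2 280 mm², y = 278 mm, Ī = 27 360 mm⁴.
Hole (subtracted): ⌀6, A = 28.27 mm², y = 142 mm, Ī = 63.62 mm⁴.
By symmetry the centroid is at mid-height, ȳ = 142 mm.
Transfer each piece to the horizontal centroidal axis using Ī + A·d² with d = y − 142:
  bottom flange: d = -136 mm → contributes +42 198 240 mm⁴
  web: d = 0 mm → contributes +14 646 667 mm⁴
  top flange: d = 136 mm → contributes +42 198 240 mm⁴
  hole: d = 0 mm → contributes −63.62 mm⁴
Total I = 99 043 083 mm⁴.

I_x ≈ 9.9 × 10⁷ mm⁴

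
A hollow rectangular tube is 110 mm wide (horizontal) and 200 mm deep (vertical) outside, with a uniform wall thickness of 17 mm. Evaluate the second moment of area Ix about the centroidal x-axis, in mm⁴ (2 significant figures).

Treat the section as a set of non-overlapping primitives; coordinates are from the bounding-box lower-left.
Outer rectangle: 110 × 200, A = 22 000 mm², y = 100 mm, Ī = 73 333 333 mm⁴.
Inner void (subtracted): 76 × 166, A = 12 616 mm², y = 100 mm, Ī = 28 970 541 mm⁴.
By symmetry the centroid is at mid-height, ȳ = 100 mm.
All pieces are centred on the centroidal x-axis, so I = ΣĪ (holes subtracted) = 44 362 792 mm⁴.

Ix ≈ 4.4 × 10⁷ mm⁴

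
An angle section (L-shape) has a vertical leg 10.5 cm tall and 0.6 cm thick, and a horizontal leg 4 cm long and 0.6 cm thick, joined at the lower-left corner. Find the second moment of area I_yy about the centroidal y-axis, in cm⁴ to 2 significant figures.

Break the section into simple shapes (no overlaps), measuring from the bottom-left corner of the bounding box.
Vertical leg: 0.6 × 10.5, A = 6.3 cm², x = 0.3 cm, Ī = 0.189 cm⁴.
Horizontal leg (remainder): 3.4 × 0.6, A = 2.04 cm², x = 2.3 cm, Ī = 1.965 cm⁴.
Centroid: x̄ = ΣA·x / ΣA = 0.7892 cm.
Transfer each piece to the centroidal y-axis using Ī + A·d² with d = x − 0.7892:
  vertical leg: d = -0.4892 cm → contributes +1.697 cm⁴
  horizontal leg (remainder): d = 1.511 cm → contributes +6.621 cm⁴
Total I = 8.318 cm⁴.

I_yy ≈ 8.3 cm⁴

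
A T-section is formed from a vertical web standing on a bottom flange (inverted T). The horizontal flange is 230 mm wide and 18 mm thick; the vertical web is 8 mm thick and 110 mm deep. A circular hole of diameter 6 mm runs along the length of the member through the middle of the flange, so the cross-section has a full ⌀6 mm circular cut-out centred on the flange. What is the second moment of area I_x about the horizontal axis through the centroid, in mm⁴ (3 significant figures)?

I_x ≈ 3.97 × 10⁶ mm⁴

Decompose the section into non-overlapping parts with the origin at the bottom-left of its bounding rectangle.
Flange: 230 × 18, A = 4 140 mm², y = 9 mm, Ī = 111 780 mm⁴.
Web: 8 × 110, A = 880 mm², y = 73 mm, Ī = 887 333 mm⁴.
Hole (subtracted): ⌀6, A = 28.274 mm², y = 9 mm, Ī = 63.617 mm⁴.
Centroid: ȳ = ΣA·y / ΣA = 20.283 mm.
Transfer each piece to the horizontal axis through the centroid using Ī + A·d² with d = y − 20.283:
  flange: d = -11.283 mm → contributes +638 797 mm⁴
  web: d = 52.717 mm → contributes +3 332 956 mm⁴
  hole: d = -11.283 mm → contributes −3662.9 mm⁴
Total I = 3 968 090 mm⁴.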